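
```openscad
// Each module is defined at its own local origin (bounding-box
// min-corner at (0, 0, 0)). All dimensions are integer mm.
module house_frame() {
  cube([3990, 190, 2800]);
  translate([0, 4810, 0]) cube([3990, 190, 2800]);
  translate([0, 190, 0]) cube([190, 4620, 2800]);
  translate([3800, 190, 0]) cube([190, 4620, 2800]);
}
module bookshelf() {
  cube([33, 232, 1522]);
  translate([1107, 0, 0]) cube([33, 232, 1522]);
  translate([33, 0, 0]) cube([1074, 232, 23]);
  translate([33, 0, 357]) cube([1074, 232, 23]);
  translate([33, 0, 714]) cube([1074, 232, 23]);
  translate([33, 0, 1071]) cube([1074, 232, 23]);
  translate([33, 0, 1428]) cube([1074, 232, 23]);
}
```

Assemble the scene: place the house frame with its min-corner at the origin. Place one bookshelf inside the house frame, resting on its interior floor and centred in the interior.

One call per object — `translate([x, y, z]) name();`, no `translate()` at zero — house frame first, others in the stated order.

house_frame();
translate([1425, 2384, 0]) bookshelf();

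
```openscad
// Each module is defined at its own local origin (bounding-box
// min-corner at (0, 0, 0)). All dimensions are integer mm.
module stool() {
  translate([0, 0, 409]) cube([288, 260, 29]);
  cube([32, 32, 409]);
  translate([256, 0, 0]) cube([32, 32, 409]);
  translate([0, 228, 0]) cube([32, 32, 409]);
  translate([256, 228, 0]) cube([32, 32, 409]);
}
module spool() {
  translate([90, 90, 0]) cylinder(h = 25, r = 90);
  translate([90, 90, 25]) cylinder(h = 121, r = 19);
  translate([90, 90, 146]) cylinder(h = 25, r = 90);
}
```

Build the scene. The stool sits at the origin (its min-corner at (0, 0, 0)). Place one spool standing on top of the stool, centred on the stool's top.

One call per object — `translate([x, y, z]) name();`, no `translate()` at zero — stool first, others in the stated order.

stool();
translate([54, 40, 438]) spool();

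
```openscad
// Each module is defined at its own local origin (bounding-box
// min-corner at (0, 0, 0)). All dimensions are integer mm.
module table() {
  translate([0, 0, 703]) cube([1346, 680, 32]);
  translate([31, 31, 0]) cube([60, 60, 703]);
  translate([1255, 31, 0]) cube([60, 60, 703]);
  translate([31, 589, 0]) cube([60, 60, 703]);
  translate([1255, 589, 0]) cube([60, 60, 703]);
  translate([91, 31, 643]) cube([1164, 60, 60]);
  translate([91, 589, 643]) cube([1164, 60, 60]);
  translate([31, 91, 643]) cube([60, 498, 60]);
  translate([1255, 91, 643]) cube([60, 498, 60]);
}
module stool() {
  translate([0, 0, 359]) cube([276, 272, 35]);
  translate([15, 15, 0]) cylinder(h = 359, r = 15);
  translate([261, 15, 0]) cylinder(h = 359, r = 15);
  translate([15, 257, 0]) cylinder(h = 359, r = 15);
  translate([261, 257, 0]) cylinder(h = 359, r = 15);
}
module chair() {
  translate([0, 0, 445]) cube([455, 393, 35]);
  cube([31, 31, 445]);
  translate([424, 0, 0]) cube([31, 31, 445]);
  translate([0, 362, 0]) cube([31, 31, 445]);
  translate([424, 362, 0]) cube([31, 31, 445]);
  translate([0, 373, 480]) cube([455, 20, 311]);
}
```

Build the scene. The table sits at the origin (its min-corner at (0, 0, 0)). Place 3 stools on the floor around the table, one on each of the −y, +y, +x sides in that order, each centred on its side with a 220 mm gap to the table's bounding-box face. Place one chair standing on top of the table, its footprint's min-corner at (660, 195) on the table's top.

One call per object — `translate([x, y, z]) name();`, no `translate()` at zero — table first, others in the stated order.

table();
translate([535, -492, 0]) stool();
translate([535, 900, 0]) stool();
translate([1566, 204, 0]) stool();
translate([660, 195, 735]) chair();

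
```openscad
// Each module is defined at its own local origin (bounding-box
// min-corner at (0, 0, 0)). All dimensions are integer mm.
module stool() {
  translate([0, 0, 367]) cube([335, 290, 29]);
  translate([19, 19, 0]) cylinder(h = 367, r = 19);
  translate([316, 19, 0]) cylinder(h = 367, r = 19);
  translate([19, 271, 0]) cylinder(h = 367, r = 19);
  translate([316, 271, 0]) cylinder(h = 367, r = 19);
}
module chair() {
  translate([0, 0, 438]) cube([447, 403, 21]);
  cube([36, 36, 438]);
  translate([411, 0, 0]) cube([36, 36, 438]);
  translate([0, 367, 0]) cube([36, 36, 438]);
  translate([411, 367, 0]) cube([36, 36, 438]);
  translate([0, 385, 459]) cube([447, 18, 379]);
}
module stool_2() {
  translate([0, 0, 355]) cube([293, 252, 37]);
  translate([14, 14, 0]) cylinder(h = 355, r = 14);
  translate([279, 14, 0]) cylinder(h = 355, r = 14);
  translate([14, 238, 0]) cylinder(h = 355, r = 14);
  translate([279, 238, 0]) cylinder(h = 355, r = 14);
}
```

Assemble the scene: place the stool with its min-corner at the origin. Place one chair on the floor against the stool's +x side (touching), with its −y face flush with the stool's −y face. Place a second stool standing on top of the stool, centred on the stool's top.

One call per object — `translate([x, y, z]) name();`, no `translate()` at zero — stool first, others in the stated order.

stool();
translate([335, 0, 0]) chair();
translate([21, 19, 396]) stool_2();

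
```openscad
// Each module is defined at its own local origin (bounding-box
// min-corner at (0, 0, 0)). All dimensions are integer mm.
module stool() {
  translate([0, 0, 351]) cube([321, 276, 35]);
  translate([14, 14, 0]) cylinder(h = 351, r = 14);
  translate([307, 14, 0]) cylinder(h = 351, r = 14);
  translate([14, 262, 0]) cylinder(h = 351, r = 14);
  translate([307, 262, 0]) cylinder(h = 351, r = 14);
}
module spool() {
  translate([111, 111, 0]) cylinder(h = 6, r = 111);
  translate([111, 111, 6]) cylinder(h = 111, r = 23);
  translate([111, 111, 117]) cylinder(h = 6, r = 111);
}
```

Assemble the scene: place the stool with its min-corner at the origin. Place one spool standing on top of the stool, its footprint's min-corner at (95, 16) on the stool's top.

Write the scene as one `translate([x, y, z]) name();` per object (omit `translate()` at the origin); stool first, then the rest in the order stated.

stool();
translate([95, 16, 386]) spool();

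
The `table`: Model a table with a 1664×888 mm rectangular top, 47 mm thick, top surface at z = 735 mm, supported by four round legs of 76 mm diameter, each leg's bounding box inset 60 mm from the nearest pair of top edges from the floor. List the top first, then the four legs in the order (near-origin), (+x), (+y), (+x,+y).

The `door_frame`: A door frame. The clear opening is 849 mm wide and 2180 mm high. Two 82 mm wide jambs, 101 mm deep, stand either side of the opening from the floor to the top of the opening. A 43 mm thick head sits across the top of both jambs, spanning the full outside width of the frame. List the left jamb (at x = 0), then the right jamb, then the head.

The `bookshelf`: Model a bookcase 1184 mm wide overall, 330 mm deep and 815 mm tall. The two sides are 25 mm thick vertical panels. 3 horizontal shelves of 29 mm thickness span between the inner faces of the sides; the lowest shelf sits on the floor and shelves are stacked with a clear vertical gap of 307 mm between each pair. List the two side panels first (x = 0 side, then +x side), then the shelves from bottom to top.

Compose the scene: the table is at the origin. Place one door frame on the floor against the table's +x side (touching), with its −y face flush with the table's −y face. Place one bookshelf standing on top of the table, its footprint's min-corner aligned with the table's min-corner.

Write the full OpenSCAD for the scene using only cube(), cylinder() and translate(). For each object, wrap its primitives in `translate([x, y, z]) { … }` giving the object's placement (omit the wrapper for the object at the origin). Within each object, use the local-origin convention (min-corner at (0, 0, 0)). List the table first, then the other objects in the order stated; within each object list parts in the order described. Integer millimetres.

translate([0, 0, 688]) cube([1664, 888, 47]);
translate([98, 98, 0]) cylinder(h = 688, r = 38);
translate([1566, 98, 0]) cylinder(h = 688, r = 38);
translate([98, 790, 0]) cylinder(h = 688, r = 38);
translate([1566, 790, 0]) cylinder(h = 688, r = 38);
translate([1664, 0, 0]) {
  cube([82, 101, 2180]);
  translate([931, 0, 0]) cube([82, 101, 2180]);
  translate([0, 0, 2180]) cube([1013, 101, 43]);
}
translate([0, 0, 735]) {
  cube([25, 330, 815]);
  translate([1159, 0, 0]) cube([25, 330, 815]);
  translate([25, 0, 0]) cube([1134, 330, 29]);
  translate([25, 0, 336]) cube([1134, 330, 29]);
  translate([25, 0, 672]) cube([1134, 330, 29]);
}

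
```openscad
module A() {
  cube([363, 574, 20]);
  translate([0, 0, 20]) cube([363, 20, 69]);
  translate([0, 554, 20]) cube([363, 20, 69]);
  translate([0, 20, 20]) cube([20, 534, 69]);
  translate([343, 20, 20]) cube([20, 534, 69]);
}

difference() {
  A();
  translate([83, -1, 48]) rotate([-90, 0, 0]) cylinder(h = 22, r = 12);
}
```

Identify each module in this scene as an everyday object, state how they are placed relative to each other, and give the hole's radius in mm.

A is an open box. The open box has a circular hole through its front wall. The hole's radius is 12 mm.

The subtracted cylinder has r = 12 mm.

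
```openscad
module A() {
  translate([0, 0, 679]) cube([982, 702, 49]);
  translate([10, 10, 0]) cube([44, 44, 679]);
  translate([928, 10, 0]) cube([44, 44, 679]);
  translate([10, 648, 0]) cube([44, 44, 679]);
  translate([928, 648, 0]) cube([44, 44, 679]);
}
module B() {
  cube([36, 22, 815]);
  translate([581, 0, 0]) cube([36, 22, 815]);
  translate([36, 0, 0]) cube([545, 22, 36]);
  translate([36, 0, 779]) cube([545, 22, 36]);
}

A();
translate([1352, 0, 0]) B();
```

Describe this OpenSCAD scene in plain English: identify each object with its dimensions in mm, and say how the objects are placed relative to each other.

A is a table: top 982 mm (x) × 702 mm (y), 49 mm thick, upper face at z = 728 mm, on four 44×44 mm square legs, each inset 10 mm from the nearest pair of top edges, running from z = 0 to the bottom of the top.

B is a picture frame with a 545×743 mm rectangular opening (x by z) and a uniform 36 mm border on every side. Frame depth is 22 mm along y. It is built from two vertical stiles running the full outside height and two horizontal rails spanning the gap between the stiles.

The picture frame is on the floor beside the table on its +x side.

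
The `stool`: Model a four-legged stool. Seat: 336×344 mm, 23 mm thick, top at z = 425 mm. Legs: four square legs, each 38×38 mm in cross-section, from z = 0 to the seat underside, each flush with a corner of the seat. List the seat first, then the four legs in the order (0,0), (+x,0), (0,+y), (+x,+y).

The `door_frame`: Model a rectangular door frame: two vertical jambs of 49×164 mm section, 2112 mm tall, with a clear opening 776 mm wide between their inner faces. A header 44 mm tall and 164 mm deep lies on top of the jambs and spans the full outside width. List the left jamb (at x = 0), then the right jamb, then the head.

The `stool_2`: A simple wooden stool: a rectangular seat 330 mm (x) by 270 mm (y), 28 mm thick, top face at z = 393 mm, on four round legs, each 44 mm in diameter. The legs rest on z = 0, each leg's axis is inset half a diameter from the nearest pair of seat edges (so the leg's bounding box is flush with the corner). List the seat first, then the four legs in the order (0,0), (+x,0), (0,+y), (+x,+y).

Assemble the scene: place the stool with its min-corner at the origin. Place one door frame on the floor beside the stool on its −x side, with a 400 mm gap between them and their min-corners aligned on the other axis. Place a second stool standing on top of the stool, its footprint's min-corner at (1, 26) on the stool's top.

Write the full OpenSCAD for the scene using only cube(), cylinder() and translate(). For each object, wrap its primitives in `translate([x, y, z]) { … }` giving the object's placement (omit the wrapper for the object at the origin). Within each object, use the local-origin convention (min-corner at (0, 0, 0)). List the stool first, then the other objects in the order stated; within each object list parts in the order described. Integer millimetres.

translate([0, 0, 402]) cube([336, 344, 23]);
cube([38, 38, 402]);
translate([298, 0, 0]) cube([38, 38, 402]);
translate([0, 306, 0]) cube([38, 38, 402]);
translate([298, 306, 0]) cube([38, 38, 402]);
translate([-1274, 0, 0]) {
  cube([49, 164, 2112]);
  translate([825, 0, 0]) cube([49, 164, 2112]);
  translate([0, 0, 2112]) cube([874, 164, 44]);
}
translate([1, 26, 425]) {
  translate([0, 0, 365]) cube([330, 270, 28]);
  translate([22, 22, 0]) cylinder(h = 365, r = 22);
  translate([308, 22, 0]) cylinder(h = 365, r = 22);
  translate([22, 248, 0]) cylinder(h = 365, r = 22);
  translate([308, 248, 0]) cylinder(h = 365, r = 22);
}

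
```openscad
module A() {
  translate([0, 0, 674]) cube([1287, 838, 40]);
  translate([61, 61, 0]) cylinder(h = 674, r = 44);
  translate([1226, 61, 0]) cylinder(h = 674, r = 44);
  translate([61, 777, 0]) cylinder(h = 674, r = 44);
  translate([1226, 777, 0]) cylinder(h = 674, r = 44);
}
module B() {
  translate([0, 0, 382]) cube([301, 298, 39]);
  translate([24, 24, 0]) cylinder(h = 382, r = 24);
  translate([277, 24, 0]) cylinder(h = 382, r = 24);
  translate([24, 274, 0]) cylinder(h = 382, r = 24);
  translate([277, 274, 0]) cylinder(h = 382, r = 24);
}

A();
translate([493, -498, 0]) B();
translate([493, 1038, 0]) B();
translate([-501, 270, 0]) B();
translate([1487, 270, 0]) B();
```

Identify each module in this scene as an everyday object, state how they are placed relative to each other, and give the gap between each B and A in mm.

Each stool's nearest face is 200 mm from the table's bounding box.

A is a table. B is a stool. Four stools sit around the table at the −y, +y, −x, +x sides. The gap between each stool and the table is 200 mm.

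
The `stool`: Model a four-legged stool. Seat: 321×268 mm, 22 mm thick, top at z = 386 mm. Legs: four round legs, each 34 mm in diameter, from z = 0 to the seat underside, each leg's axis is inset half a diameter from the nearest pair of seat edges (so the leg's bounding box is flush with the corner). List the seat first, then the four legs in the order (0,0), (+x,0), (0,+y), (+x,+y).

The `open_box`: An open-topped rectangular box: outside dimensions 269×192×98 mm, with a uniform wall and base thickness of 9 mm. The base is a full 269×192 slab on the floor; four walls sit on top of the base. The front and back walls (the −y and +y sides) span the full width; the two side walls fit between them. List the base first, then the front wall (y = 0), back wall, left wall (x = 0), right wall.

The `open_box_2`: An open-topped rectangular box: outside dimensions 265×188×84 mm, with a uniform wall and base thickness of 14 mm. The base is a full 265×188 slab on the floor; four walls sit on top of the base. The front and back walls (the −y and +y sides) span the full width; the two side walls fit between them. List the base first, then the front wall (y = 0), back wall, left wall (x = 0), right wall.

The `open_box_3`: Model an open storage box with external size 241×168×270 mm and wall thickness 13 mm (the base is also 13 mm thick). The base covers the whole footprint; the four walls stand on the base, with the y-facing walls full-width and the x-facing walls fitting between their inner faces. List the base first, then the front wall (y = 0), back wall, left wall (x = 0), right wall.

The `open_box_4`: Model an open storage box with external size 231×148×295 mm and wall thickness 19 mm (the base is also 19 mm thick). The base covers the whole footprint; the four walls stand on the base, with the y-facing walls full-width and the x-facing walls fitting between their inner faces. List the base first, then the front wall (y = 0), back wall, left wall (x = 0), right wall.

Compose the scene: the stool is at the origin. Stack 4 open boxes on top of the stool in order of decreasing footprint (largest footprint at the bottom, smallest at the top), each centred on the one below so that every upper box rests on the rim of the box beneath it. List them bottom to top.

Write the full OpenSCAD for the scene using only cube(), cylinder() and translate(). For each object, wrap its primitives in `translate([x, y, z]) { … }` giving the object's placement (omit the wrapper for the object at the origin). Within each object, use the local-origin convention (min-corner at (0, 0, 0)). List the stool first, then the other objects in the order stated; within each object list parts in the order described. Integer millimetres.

translate([0, 0, 364]) cube([321, 268, 22]);
translate([17, 17, 0]) cylinder(h = 364, r = 17);
translate([304, 17, 0]) cylinder(h = 364, r = 17);
translate([17, 251, 0]) cylinder(h = 364, r = 17);
translate([304, 251, 0]) cylinder(h = 364, r = 17);
translate([26, 38, 386]) {
  cube([269, 192, 9]);
  translate([0, 0, 9]) cube([269, 9, 89]);
  translate([0, 183, 9]) cube([269, 9, 89]);
  translate([0, 9, 9]) cube([9, 174, 89]);
  translate([260, 9, 9]) cube([9, 174, 89]);
}
translate([28, 40, 484]) {
  cube([265, 188, 14]);
  translate([0, 0, 14]) cube([265, 14, 70]);
  translate([0, 174, 14]) cube([265, 14, 70]);
  translate([0, 14, 14]) cube([14, 160, 70]);
  translate([251, 14, 14]) cube([14, 160, 70]);
}
translate([40, 50, 568]) {
  cube([241, 168, 13]);
  translate([0, 0, 13]) cube([241, 13, 257]);
  translate([0, 155, 13]) cube([241, 13, 257]);
  translate([0, 13, 13]) cube([13, 142, 257]);
  translate([228, 13, 13]) cube([13, 142, 257]);
}
translate([45, 60, 838]) {
  cube([231, 148, 19]);
  translate([0, 0, 19]) cube([231, 19, 276]);
  translate([0, 129, 19]) cube([231, 19, 276]);
  translate([0, 19, 19]) cube([19, 110, 276]);
  translate([212, 19, 19]) cube([19, 110, 276]);
}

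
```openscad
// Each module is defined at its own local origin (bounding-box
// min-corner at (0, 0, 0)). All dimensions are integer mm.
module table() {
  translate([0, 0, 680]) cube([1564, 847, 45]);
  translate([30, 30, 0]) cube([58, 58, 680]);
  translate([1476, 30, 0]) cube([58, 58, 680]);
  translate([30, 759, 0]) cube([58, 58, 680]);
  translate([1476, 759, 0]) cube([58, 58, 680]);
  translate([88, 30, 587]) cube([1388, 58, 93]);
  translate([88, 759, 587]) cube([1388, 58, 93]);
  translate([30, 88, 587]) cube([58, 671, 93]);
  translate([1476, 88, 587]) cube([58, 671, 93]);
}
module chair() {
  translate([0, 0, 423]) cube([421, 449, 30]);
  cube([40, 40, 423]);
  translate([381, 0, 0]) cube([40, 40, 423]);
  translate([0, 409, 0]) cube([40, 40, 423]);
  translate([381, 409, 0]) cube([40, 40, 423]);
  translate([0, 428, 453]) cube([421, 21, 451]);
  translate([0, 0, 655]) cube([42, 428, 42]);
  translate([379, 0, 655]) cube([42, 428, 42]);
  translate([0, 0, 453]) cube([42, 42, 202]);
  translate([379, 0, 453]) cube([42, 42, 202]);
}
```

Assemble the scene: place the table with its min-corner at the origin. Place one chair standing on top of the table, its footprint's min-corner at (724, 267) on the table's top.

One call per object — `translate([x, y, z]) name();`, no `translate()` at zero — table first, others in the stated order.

table();
translate([724, 267, 725]) chair();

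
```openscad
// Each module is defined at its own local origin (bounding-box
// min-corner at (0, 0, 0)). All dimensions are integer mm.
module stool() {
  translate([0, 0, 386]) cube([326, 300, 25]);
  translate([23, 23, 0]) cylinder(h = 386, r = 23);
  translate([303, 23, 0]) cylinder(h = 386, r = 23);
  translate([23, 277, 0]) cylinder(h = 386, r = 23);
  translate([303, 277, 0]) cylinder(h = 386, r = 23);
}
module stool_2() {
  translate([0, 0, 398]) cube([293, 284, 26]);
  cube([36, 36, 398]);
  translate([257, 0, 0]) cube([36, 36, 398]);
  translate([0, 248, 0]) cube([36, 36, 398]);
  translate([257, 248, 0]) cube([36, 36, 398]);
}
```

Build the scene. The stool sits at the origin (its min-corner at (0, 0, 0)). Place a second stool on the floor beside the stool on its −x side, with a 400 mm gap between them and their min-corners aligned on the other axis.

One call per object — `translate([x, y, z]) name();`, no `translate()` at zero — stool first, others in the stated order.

stool();
translate([-693, 0, 0]) stool_2();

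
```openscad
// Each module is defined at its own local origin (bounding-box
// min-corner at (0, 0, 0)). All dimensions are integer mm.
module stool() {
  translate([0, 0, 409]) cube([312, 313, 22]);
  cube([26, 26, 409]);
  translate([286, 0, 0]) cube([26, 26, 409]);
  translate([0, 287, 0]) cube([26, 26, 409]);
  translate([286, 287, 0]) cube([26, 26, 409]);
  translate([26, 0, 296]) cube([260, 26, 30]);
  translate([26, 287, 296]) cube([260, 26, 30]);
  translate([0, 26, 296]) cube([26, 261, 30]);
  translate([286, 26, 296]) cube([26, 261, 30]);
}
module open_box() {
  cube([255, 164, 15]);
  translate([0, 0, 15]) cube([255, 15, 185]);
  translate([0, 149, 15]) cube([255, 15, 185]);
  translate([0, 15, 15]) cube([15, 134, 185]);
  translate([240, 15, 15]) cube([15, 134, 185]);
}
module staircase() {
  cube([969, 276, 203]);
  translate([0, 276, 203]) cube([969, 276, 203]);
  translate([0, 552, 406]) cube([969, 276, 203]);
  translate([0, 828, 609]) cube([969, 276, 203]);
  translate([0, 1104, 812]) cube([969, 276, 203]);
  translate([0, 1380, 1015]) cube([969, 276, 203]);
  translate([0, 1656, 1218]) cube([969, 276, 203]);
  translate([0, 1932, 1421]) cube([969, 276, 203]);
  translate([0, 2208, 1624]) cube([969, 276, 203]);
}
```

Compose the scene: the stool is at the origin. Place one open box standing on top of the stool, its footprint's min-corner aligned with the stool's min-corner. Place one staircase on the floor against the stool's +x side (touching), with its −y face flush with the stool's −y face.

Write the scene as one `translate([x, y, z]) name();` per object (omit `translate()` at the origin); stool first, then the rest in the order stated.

stool();
translate([0, 0, 431]) open_box();
translate([312, 0, 0]) staircase();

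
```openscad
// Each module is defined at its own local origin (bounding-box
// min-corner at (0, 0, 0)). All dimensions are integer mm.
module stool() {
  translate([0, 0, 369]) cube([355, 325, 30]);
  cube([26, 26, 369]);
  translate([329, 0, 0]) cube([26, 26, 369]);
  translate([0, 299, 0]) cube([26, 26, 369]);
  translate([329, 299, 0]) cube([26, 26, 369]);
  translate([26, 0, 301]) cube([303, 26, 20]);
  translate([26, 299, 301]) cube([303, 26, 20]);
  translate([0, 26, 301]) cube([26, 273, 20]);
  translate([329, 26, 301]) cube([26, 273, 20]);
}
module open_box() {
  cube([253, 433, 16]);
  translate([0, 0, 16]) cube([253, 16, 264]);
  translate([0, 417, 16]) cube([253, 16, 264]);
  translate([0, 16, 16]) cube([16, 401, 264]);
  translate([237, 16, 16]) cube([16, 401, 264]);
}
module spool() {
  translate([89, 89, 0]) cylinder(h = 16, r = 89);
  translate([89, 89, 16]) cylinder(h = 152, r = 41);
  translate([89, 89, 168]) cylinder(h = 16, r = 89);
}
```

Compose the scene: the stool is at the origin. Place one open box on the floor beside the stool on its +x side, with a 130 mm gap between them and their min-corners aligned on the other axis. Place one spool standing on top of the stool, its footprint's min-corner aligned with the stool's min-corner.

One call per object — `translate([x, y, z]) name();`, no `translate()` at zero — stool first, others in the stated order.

stool();
translate([485, 0, 0]) open_box();
translate([0, 0, 399]) spool();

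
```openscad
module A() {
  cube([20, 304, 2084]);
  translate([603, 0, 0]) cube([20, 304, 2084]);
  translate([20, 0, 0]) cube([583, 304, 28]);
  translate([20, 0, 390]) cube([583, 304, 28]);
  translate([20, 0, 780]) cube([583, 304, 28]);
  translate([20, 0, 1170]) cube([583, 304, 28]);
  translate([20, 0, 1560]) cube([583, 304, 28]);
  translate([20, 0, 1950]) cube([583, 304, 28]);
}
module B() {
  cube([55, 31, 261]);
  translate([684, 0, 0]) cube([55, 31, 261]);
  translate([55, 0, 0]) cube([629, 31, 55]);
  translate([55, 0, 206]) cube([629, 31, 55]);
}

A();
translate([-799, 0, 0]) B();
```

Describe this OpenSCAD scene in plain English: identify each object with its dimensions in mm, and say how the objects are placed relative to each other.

A is a bookshelf 623 mm wide overall, 304 mm deep and 2084 mm tall. The two sides are 20 mm thick vertical panels. 6 horizontal shelves of 28 mm thickness span between the inner faces of the sides; the lowest shelf sits on the floor and shelves are stacked with a clear vertical gap of 362 mm between each pair.

B is a picture frame with a 629×151 mm rectangular opening (x by z) and a uniform 55 mm border on every side. Frame depth is 31 mm along y. It is built from two vertical stiles running the full outside height and two horizontal rails spanning the gap between the stiles.

The picture frame is on the floor beside the bookshelf on its −x side.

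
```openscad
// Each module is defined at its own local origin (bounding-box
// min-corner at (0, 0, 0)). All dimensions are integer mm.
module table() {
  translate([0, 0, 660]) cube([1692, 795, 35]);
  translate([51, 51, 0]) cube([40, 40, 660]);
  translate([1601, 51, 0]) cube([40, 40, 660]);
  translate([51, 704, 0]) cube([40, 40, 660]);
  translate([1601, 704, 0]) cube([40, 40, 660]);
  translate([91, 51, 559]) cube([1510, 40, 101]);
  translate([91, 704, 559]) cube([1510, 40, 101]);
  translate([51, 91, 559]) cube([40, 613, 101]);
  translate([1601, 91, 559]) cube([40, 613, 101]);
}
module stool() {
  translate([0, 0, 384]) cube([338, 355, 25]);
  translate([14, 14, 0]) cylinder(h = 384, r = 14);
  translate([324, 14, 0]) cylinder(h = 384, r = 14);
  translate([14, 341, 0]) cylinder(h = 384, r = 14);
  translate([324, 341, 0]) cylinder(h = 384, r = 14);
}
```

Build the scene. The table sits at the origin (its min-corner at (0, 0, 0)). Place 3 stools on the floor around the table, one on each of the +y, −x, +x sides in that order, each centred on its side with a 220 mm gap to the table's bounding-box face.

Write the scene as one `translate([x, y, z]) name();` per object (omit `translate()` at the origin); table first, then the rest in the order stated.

table();
translate([677, 1015, 0]) stool();
translate([-558, 220, 0]) stool();
translate([1912, 220, 0]) stool();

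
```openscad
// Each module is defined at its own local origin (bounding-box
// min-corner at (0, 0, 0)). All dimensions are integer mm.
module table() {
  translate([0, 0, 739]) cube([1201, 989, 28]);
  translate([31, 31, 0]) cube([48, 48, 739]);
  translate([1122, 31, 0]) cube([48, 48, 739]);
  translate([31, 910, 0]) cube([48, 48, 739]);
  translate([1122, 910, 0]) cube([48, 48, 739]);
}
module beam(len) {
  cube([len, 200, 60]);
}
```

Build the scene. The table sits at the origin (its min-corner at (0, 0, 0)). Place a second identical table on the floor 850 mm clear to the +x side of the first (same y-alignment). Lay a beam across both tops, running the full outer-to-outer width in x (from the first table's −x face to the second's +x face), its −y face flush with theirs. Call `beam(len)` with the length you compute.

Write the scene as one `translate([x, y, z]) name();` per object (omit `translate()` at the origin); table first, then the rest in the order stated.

table();
translate([2051, 0, 0]) table();
translate([0, 0, 767]) beam(3252);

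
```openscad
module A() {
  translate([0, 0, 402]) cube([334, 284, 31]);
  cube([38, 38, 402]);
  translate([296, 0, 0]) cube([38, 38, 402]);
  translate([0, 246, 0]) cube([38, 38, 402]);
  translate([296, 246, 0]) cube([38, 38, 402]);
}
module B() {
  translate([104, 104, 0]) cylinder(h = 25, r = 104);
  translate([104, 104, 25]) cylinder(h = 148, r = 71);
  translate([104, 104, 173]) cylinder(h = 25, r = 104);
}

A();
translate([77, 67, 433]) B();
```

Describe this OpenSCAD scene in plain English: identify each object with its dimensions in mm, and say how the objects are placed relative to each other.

A is a four-legged stool. The seat is a 334×284×31 mm slab whose top surface is at z = 433 mm; four square legs, each 38×38 mm in cross-section, run from the floor (z = 0) to the underside of the seat, each flush with a corner of the seat.

B is a spool: two coaxial disc flanges of radius 104 mm and thickness 25 mm, joined by a core cylinder of radius 71 mm and height 148 mm. The lower flange rests on z = 0 and the three cylinders share a vertical axis.

The spool is on top of the stool.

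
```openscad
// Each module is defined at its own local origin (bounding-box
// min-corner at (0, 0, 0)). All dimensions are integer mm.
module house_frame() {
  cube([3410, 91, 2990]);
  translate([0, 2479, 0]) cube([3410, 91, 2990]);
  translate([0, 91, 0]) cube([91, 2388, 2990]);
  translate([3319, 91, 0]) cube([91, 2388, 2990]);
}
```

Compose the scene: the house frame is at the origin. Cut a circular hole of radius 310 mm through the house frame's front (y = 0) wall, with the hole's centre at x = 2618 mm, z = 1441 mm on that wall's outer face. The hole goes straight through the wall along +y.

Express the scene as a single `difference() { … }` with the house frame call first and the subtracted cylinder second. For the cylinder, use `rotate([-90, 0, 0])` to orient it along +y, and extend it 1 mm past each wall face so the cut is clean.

difference() {
  house_frame();
  translate([2618, -1, 1441]) rotate([-90, 0, 0]) cylinder(h = 93, r = 310);
}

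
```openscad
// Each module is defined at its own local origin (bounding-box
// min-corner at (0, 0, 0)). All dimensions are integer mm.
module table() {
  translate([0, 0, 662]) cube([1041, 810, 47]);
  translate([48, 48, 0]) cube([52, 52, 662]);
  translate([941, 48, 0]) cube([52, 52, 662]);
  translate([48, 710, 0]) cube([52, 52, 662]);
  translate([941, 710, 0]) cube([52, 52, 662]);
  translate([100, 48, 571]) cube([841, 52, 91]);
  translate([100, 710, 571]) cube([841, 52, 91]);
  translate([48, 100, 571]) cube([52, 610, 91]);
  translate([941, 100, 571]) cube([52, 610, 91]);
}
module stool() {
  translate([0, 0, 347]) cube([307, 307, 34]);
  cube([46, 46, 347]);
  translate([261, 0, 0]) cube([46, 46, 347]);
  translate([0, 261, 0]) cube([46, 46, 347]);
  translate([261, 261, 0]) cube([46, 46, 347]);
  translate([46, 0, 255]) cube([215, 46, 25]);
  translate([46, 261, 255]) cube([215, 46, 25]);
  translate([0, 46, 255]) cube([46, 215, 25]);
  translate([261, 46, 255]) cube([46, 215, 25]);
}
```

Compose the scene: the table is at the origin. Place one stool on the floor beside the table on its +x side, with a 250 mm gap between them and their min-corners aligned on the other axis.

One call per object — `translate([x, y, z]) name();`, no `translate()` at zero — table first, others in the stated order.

table();
translate([1291, 0, 0]) stool();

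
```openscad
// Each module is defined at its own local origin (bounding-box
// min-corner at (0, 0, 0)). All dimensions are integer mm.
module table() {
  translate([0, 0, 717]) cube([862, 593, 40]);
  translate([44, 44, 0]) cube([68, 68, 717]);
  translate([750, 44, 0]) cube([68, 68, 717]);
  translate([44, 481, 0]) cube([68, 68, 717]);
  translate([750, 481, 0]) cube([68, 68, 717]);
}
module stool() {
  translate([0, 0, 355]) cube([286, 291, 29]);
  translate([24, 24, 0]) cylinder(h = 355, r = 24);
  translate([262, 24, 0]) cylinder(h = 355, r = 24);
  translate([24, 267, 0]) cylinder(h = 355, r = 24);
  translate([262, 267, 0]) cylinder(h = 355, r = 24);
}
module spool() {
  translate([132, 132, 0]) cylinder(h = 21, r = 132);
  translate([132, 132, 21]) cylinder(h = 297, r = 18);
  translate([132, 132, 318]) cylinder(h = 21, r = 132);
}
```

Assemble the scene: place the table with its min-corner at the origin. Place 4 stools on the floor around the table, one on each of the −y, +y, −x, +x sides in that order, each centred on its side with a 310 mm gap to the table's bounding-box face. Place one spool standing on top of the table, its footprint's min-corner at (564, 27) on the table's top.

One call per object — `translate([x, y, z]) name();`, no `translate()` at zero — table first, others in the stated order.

table();
translate([288, -601, 0]) stool();
translate([288, 903, 0]) stool();
translate([-596, 151, 0]) stool();
translate([1172, 151, 0]) stool();
translate([564, 27, 757]) spool();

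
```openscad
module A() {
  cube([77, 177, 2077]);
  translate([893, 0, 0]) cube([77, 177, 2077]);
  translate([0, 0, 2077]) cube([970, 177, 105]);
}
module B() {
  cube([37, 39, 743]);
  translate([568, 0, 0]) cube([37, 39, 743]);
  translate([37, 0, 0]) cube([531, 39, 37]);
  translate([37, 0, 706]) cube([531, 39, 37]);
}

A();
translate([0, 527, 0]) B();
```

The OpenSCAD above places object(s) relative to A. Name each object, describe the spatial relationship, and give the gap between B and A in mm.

A is a door frame. B is a picture frame. The picture frame is on the floor beside the door frame on its +y side. The gap between the picture frame and the door frame is 350 mm.

The picture frame's nearest face is 350 mm from the door frame's +y face.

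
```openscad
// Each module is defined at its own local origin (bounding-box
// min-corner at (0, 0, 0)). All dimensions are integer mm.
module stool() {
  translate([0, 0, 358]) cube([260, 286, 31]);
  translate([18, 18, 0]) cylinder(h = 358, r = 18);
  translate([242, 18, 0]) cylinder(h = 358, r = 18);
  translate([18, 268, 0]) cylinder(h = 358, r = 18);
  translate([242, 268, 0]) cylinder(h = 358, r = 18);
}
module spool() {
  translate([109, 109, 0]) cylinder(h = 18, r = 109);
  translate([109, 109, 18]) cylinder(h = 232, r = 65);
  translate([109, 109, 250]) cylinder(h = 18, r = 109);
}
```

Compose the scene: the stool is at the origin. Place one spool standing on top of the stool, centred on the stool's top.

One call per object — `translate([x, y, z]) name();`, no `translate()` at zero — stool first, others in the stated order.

stool();
translate([21, 34, 389]) spool();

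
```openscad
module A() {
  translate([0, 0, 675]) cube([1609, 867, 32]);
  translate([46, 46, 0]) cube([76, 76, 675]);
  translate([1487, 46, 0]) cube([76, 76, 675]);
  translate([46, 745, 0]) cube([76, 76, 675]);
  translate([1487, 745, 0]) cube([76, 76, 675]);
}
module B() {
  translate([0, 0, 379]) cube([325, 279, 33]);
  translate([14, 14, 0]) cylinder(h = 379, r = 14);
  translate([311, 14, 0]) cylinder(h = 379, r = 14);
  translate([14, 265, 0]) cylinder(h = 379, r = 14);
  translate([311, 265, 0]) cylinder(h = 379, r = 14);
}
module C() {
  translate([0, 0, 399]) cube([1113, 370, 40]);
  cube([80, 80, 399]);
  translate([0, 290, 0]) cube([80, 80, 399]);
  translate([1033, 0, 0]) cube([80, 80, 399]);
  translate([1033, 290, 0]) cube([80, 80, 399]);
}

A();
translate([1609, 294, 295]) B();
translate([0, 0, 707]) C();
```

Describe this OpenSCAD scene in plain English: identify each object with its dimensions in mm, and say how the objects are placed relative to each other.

A is a table: top 1609 mm (x) × 867 mm (y), 32 mm thick, upper face at z = 707 mm, on four 76×76 mm square legs, each inset 46 mm from the nearest pair of top edges, running from z = 0 to the bottom of the top.

B is a four-legged stool. The seat is a 325×279×33 mm slab whose top surface is at z = 412 mm; four round legs, each 28 mm in diameter, run from the floor (z = 0) to the underside of the seat, each leg's axis is inset half a diameter from the nearest pair of seat edges (so the leg's bounding box is flush with the corner).

C is a long wooden bench with a 1113 mm (x) × 370 mm (y) seat, 40 mm thick, its top surface 439 mm above the floor. Four 80 mm square legs at the seat corners, flush with the edges, run from z = 0 to the seat underside.

The stool is beside the table with their tops flush at z = 707. The bench is on top of the table.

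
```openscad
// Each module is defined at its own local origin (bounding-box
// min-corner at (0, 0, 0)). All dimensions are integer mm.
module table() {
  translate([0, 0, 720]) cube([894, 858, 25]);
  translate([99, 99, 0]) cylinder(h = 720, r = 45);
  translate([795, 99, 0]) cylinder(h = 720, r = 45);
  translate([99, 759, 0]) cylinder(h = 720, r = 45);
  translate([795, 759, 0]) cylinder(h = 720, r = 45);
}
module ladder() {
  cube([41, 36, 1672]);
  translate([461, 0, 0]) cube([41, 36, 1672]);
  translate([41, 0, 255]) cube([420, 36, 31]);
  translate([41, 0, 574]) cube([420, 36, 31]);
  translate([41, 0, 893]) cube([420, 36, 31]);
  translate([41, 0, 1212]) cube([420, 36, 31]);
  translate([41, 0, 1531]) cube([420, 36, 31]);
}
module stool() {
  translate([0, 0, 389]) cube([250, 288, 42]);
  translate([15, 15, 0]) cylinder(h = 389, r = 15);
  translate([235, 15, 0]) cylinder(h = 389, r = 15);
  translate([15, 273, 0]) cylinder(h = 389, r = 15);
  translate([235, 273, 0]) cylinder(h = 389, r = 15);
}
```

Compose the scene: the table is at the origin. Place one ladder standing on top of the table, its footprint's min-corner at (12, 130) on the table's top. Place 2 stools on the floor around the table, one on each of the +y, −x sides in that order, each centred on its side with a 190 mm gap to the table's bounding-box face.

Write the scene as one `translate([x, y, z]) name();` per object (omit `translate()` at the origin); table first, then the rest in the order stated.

table();
translate([12, 130, 745]) ladder();
translate([322, 1048, 0]) stool();
translate([-440, 285, 0]) stool();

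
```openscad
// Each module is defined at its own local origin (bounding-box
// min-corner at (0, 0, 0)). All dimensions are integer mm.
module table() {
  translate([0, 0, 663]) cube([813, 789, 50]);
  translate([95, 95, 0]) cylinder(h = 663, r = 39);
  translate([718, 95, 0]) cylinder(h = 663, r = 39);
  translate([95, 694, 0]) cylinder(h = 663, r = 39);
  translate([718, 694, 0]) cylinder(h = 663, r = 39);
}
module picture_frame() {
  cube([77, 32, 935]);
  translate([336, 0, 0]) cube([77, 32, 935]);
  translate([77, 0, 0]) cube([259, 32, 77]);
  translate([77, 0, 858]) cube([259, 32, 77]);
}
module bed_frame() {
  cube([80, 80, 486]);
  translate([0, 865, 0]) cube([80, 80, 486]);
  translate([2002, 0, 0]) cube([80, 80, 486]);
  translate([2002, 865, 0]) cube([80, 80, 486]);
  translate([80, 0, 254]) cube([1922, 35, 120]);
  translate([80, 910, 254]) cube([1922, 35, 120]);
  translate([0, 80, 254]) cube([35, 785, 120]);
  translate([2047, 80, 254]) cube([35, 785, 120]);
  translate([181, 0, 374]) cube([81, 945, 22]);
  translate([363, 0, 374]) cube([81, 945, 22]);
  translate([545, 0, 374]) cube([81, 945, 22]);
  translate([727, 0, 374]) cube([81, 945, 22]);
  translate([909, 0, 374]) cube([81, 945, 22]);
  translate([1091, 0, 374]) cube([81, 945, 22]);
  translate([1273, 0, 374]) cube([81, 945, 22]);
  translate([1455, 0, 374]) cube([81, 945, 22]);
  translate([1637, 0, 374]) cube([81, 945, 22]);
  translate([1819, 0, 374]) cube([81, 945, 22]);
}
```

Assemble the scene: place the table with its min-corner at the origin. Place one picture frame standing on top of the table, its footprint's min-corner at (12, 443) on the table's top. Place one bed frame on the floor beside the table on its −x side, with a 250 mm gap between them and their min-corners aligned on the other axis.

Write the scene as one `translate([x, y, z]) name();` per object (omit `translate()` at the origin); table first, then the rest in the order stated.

table();
translate([12, 443, 713]) picture_frame();
translate([-2332, 0, 0]) bed_frame();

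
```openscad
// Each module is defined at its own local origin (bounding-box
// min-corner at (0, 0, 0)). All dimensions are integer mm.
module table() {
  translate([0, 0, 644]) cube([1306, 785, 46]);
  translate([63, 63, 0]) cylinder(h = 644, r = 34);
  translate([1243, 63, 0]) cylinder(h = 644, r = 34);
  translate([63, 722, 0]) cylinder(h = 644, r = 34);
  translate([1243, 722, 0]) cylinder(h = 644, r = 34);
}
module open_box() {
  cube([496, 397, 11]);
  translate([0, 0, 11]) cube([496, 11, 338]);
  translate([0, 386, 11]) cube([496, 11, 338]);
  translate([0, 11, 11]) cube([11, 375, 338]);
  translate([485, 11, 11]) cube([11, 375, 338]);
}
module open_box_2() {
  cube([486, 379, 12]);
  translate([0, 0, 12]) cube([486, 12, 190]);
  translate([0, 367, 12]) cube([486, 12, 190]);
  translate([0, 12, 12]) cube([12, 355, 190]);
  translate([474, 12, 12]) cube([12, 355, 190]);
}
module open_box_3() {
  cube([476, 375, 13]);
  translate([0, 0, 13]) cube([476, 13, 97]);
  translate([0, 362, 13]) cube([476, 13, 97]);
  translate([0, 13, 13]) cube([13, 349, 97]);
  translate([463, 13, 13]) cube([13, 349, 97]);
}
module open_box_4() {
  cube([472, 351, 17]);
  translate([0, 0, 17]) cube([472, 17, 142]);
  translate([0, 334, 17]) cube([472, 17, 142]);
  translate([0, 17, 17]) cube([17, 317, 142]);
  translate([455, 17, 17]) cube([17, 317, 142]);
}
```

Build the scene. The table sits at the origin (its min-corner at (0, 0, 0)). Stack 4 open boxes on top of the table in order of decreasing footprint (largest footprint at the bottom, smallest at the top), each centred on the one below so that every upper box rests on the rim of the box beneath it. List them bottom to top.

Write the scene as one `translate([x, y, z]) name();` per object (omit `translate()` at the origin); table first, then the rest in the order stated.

table();
translate([405, 194, 690]) open_box();
translate([410, 203, 1039]) open_box_2();
translate([415, 205, 1241]) open_box_3();
translate([417, 217, 1351]) open_box_4();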